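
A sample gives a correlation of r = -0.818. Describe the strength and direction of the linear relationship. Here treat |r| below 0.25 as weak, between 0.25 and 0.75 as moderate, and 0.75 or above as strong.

strong negative

r = -0.818 < 0 so the relationship is negative.
|r| = 0.818, which falls in the strong range.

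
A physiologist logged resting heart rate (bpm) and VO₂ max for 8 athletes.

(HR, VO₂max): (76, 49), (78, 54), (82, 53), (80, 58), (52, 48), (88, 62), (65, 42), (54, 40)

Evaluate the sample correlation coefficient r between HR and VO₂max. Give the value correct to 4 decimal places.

n = 8, Σx = 575, Σy = 406, Σx² = 42573, Σy² = 21002, Σxy = 29764
nΣxy − ΣxΣy = 238112 − 233450 = 4662
nΣx² − (Σx)² = 340584 − 330625 = 9959; nΣy² − (Σy)² = 168016 − 164836 = 3180
r = 4662 / √(9959 × 3180) = 4662 / 5627.5767 ≈ 0.8284

0.8284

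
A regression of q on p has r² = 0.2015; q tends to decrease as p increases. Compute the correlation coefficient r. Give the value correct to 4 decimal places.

|r| = √0.2015 = 0.4489
The association is negative, so r = −0.4489.

-0.4489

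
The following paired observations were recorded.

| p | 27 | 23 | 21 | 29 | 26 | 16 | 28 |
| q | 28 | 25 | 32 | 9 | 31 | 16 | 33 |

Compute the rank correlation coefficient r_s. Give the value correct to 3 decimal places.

Rank p: 5, 3, 2, 7, 4, 1, 6
Rank q: 4, 3, 6, 1, 5, 2, 7
d = rank(p) − rank(q): 1, 0, -4, 6, -1, -1, -1; Σd² = 56
ρ = 1 − 6Σd² / [n(n²−1)] = 1 − 6×56 / (7×48) = 1 − 336/336 ≈ 0.000

0.000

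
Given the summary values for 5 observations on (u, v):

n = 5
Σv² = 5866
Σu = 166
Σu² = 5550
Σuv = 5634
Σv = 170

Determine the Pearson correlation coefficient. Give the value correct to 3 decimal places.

-0.173

r = (nΣuv − ΣuΣv) / √[(nΣu² − (Σu)²)(nΣv² − (Σv)²)]
Numerator: 5×5634 − 166×170 = -50
Denominator: √[(27750 − 27556)(29330 − 28900)] = √[194 × 430] = 288.8252
r = -50 / 288.8252 ≈ -0.173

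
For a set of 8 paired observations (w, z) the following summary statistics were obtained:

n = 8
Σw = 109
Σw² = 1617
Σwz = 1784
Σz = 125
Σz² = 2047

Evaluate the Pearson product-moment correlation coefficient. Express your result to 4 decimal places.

r = (nΣwz − ΣwΣz) / √[(nΣw² − (Σw)²)(nΣz² − (Σz)²)]
Numerator: 8×1784 − 109×125 = 647
Denominator: √[(12936 − 11881)(16376 − 15625)] = √[1055 × 751] = 890.1152
r = 647 / 890.1152 ≈ 0.7269

0.7269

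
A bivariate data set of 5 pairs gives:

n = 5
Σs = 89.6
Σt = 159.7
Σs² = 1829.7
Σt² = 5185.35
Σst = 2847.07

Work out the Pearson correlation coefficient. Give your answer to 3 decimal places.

-0.107

r = (nΣst − ΣsΣt) / √[(nΣs² − (Σs)²)(nΣt² − (Σt)²)]
Numerator: 5×2847.07 − 89.6×159.7 = -73.77
Denominator: √[(9148.5 − 8028.16)(25926.75 − 25504.09)] = √[1120.34 × 422.66] = 688.1300
r = -73.77 / 688.1300 ≈ -0.107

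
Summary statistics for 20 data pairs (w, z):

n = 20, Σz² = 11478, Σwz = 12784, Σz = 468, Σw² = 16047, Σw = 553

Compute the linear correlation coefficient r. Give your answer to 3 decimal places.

r = (nΣwz − ΣwΣz) / √[(nΣw² − (Σw)²)(nΣz² − (Σz)²)]
Numerator: 20×12784 − 553×468 = -3124
Denominator: √[(320940 − 305809)(229560 − 219024)] = √[15131 × 10536] = 12626.1719
r = -3124 / 12626.1719 ≈ -0.247

-0.247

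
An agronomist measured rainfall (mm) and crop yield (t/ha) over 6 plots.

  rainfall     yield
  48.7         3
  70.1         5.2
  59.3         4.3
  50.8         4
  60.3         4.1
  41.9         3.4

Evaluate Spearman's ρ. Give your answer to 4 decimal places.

Rank rainfall: 2, 6, 4, 3, 5, 1
Rank yield: 1, 6, 5, 3, 4, 2
d = rank(rainfall) − rank(yield): 1, 0, -1, 0, 1, -1; Σd² = 4
ρ = 1 − 6Σd² / [n(n²−1)] = 1 − 6×4 / (6×35) = 1 − 24/210 ≈ 0.8857

0.8857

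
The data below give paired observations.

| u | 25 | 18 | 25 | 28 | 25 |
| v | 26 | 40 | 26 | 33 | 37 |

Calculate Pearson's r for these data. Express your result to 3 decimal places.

n = 5, Σu = 121, Σv = 162, Σu² = 2983, Σv² = 5410, Σuv = 3869
nΣuv − ΣuΣv = 19345 − 19602 = -257
nΣu² − (Σu)² = 14915 − 14641 = 274; nΣv² − (Σv)² = 27050 − 26244 = 806
r = -257 / √(274 × 806) = -257 / 469.9404 ≈ -0.547

-0.547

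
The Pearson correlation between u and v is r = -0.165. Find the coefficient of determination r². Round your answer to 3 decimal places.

0.027

r² = (-0.165)² = 0.027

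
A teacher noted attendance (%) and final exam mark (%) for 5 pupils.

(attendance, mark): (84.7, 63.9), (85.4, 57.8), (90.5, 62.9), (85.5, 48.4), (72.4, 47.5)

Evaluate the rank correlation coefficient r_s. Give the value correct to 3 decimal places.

0.300

Rank attendance: 2, 3, 5, 4, 1
Rank mark: 5, 3, 4, 2, 1
d = rank(attendance) − rank(mark): -3, 0, 1, 2, 0; Σd² = 14
ρ = 1 − 6Σd² / [n(n²−1)] = 1 − 6×14 / (5×24) = 1 − 84/120 ≈ 0.300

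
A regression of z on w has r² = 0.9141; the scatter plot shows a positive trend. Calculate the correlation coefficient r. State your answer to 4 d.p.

|r| = √0.9141 = 0.9561
The association is positive, so r = 0.9561.

0.9561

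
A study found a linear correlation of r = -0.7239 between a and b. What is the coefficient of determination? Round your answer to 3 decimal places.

0.524

r² = (-0.7239)² = 0.524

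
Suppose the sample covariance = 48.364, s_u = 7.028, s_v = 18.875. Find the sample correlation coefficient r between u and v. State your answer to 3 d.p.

0.365

r = Cov(u,v) / (s_u · s_v) = 48.364 / (7.028 × 18.875)
  = 48.364 / 132.6535 ≈ 0.365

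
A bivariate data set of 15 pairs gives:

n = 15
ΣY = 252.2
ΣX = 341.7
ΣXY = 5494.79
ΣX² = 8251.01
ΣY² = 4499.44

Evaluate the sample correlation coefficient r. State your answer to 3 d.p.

-0.720

r = (nΣXY − ΣXΣY) / √[(nΣX² − (ΣX)²)(nΣY² − (ΣY)²)]
Numerator: 15×5494.79 − 341.7×252.2 = -3754.89
Denominator: √[(123765.15 − 116758.89)(67491.6 − 63604.84)] = √[7006.26 × 3886.76] = 5218.3955
r = -3754.89 / 5218.3955 ≈ -0.720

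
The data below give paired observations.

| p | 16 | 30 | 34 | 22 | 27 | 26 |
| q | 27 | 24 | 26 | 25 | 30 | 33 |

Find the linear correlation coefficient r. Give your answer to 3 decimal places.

n = 6, Σp = 155, Σq = 165, Σp² = 4201, Σq² = 4595, Σpq = 4254
nΣpq − ΣpΣq = 25524 − 25575 = -51
nΣp² − (Σp)² = 25206 − 24025 = 1181; nΣq² − (Σq)² = 27570 − 27225 = 345
r = -51 / √(1181 × 345) = -51 / 638.3142 ≈ -0.080

-0.080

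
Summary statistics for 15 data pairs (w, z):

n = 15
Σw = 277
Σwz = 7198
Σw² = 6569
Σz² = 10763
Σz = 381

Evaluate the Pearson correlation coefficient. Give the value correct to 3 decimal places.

0.129

r = (nΣwz − ΣwΣz) / √[(nΣw² − (Σw)²)(nΣz² − (Σz)²)]
Numerator: 15×7198 − 277×381 = 2433
Denominator: √[(98535 − 76729)(161445 − 145161)] = √[21806 × 16284] = 18843.8028
r = 2433 / 18843.8028 ≈ 0.129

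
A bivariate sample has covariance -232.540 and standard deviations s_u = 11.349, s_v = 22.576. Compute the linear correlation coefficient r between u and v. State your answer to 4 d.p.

-0.9076

r = Cov(u,v) / (s_u · s_v) = -232.540 / (11.349 × 22.576)
  = -232.540 / 256.2150 ≈ -0.9076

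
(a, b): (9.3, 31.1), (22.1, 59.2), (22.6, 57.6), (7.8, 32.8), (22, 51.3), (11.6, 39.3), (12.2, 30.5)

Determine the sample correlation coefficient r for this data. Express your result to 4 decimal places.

n = 7, Σa = 107.6, Σb = 301.8, Σa² = 1913.9, Σb² = 13971.88, Σab = 5111.73
nΣab − ΣaΣb = 35782.11 − 32473.68 = 3308.43
nΣa² − (Σa)² = 13397.3 − 11577.76 = 1819.54; nΣb² − (Σb)² = 97803.16 − 91083.24 = 6719.92
r = 3308.43 / √(1819.54 × 6719.92) = 3308.43 / 3496.7361 ≈ 0.9461

0.9461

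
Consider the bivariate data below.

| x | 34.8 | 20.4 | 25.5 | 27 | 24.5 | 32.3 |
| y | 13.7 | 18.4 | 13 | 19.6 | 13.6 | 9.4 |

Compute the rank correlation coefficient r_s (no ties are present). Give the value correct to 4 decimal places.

-0.2000

Rank x: 6, 1, 3, 4, 2, 5
Rank y: 4, 5, 2, 6, 3, 1
d = rank(x) − rank(y): 2, -4, 1, -2, -1, 4; Σd² = 42
ρ = 1 − 6Σd² / [n(n²−1)] = 1 − 6×42 / (6×35) = 1 − 252/210 ≈ -0.2000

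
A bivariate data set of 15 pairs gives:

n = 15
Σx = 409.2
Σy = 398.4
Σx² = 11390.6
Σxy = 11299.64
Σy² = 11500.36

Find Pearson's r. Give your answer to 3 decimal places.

0.943

r = (nΣxy − ΣxΣy) / √[(nΣx² − (Σx)²)(nΣy² − (Σy)²)]
Numerator: 15×11299.64 − 409.2×398.4 = 6469.32
Denominator: √[(170859 − 167444.64)(172505.4 − 158722.56)] = √[3414.36 × 13782.84] = 6859.9984
r = 6469.32 / 6859.9984 ≈ 0.943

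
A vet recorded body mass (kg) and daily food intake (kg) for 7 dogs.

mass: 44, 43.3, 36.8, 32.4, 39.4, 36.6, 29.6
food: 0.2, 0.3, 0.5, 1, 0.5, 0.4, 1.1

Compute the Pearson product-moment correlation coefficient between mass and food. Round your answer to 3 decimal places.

n = 7, Σx = 262.1, Σy = 4, Σx² = 9982.97, Σy² = 3, Σxy = 139.49
nΣxy − ΣxΣy = 976.43 − 1048.4 = -71.97
nΣx² − (Σx)² = 69880.79 − 68696.41 = 1184.38; nΣy² − (Σy)² = 21 − 16 = 5
r = -71.97 / √(1184.38 × 5) = -71.97 / 76.9539 ≈ -0.935

-0.935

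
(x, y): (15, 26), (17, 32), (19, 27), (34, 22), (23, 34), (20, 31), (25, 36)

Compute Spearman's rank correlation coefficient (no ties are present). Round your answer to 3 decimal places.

Rank x: 1, 2, 3, 7, 5, 4, 6
Rank y: 2, 5, 3, 1, 6, 4, 7
d = rank(x) − rank(y): -1, -3, 0, 6, -1, 0, -1; Σd² = 48
ρ = 1 − 6Σd² / [n(n²−1)] = 1 − 6×48 / (7×48) = 1 − 288/336 ≈ 0.143

0.143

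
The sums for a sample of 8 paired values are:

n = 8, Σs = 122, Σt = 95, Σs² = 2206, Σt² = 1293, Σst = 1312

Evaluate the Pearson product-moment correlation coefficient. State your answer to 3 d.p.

-0.573

r = (nΣst − ΣsΣt) / √[(nΣs² − (Σs)²)(nΣt² − (Σt)²)]
Numerator: 8×1312 − 122×95 = -1094
Denominator: √[(17648 − 14884)(10344 − 9025)] = √[2764 × 1319] = 1909.3758
r = -1094 / 1909.3758 ≈ -0.573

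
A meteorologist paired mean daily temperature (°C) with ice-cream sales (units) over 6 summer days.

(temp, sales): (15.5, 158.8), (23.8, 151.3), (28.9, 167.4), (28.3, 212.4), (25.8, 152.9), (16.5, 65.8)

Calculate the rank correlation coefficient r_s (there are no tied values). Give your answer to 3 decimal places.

0.600

Rank temp: 1, 3, 6, 5, 4, 2
Rank sales: 4, 2, 5, 6, 3, 1
d = rank(temp) − rank(sales): -3, 1, 1, -1, 1, 1; Σd² = 14
ρ = 1 − 6Σd² / [n(n²−1)] = 1 − 6×14 / (6×35) = 1 − 84/210 ≈ 0.600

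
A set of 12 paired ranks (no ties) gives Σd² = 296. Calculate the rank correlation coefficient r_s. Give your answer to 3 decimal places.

ρ = 1 − 6Σd² / [n(n²−1)] = 1 − 6×296 / (12×143)
  = 1 − 1776/1716 = 1 − 1.0350 ≈ -0.035

-0.035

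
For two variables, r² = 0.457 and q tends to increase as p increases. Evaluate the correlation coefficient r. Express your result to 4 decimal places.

0.6760

|r| = √0.457 = 0.6760
The association is positive, so r = 0.6760.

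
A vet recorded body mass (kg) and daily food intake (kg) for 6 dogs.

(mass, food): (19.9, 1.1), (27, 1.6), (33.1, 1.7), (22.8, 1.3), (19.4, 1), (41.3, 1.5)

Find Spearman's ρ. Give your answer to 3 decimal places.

Rank mass: 2, 4, 5, 3, 1, 6
Rank food: 2, 5, 6, 3, 1, 4
d = rank(mass) − rank(food): 0, -1, -1, 0, 0, 2; Σd² = 6
ρ = 1 − 6Σd² / [n(n²−1)] = 1 − 6×6 / (6×35) = 1 − 36/210 ≈ 0.829

0.829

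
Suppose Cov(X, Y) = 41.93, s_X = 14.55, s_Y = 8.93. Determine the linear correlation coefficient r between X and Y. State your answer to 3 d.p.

r = Cov(X,Y) / (s_X · s_Y) = 41.93 / (14.55 × 8.93)
  = 41.93 / 129.9315 ≈ 0.323

0.323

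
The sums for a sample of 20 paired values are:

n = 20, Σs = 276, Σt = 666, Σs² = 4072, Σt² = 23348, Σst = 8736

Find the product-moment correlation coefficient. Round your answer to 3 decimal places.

r = (nΣst − ΣsΣt) / √[(nΣs² − (Σs)²)(nΣt² − (Σt)²)]
Numerator: 20×8736 − 276×666 = -9096
Denominator: √[(81440 − 76176)(466960 − 443556)] = √[5264 × 23404] = 11099.4890
r = -9096 / 11099.4890 ≈ -0.819

-0.819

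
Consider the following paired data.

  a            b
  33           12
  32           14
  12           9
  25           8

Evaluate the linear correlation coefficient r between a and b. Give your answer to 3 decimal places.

n = 4, Σa = 102, Σb = 43, Σa² = 2882, Σb² = 485, Σab = 1152
nΣab − ΣaΣb = 4608 − 4386 = 222
nΣa² − (Σa)² = 11528 − 10404 = 1124; nΣb² − (Σb)² = 1940 − 1849 = 91
r = 222 / √(1124 × 91) = 222 / 319.8187 ≈ 0.694

0.694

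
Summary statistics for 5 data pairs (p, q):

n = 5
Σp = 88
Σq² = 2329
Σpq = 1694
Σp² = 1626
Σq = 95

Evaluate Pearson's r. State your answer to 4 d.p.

0.1094

r = (nΣpq − ΣpΣq) / √[(nΣp² − (Σp)²)(nΣq² − (Σq)²)]
Numerator: 5×1694 − 88×95 = 110
Denominator: √[(8130 − 7744)(11645 − 9025)] = √[386 × 2620] = 1005.6441
r = 110 / 1005.6441 ≈ 0.1094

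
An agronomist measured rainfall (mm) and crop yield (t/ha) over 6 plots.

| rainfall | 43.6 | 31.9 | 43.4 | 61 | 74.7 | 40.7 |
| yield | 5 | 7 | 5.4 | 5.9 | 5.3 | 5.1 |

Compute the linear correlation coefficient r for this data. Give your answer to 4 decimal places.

-0.3346

n = 6, Σx = 295.3, Σy = 33.7, Σx² = 15759.71, Σy² = 192.07, Σxy = 1639.04
nΣxy − ΣxΣy = 9834.24 − 9951.61 = -117.37
nΣx² − (Σx)² = 94558.26 − 87202.09 = 7356.17; nΣy² − (Σy)² = 1152.42 − 1135.69 = 16.73
r = -117.37 / √(7356.17 × 16.73) = -117.37 / 350.8115 ≈ -0.3346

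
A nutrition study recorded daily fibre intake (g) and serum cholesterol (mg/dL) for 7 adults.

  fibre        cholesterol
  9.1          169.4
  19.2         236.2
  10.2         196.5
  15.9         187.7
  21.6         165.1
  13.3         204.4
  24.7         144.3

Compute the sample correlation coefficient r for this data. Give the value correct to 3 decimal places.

-0.299

n = 7, Σx = 114, Σy = 1303.6, Σx² = 2061.84, Σy² = 248190.2, Σxy = 20914.2
nΣxy − ΣxΣy = 146399.4 − 148610.4 = -2211
nΣx² − (Σx)² = 14432.88 − 12996 = 1436.88; nΣy² − (Σy)² = 1737331.4 − 1699372.96 = 37958.44
r = -2211 / √(1436.88 × 37958.44) = -2211 / 7385.2368 ≈ -0.299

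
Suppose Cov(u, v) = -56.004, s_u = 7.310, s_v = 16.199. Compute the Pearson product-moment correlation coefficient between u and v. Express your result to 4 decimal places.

r = Cov(u,v) / (s_u · s_v) = -56.004 / (7.310 × 16.199)
  = -56.004 / 118.4147 ≈ -0.4729

-0.4729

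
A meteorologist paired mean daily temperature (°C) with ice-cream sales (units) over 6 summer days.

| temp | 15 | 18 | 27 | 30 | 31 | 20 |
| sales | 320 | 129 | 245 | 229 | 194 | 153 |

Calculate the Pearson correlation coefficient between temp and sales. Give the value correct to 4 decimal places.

n = 6, Σx = 141, Σy = 1270, Σx² = 3539, Σy² = 292552, Σxy = 29681
nΣxy − ΣxΣy = 178086 − 179070 = -984
nΣx² − (Σx)² = 21234 − 19881 = 1353; nΣy² − (Σy)² = 1755312 − 1612900 = 142412
r = -984 / √(1353 × 142412) = -984 / 13881.0459 ≈ -0.0709

-0.0709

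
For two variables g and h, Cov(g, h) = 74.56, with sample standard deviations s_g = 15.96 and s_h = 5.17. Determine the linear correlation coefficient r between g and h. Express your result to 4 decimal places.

0.9036

r = Cov(g,h) / (s_g · s_h) = 74.56 / (15.96 × 5.17)
  = 74.56 / 82.5132 ≈ 0.9036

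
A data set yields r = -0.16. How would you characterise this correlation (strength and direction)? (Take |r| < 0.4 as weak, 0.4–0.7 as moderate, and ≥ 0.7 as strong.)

weak negative

r = -0.16 < 0 so the relationship is negative.
|r| = 0.16, which falls in the weak range.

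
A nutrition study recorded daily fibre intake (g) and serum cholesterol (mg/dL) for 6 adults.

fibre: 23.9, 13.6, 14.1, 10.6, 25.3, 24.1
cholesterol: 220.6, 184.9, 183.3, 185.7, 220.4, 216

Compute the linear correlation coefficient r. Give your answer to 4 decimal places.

n = 6, Σx = 111.6, Σy = 1210.9, Σx² = 2288.24, Σy² = 246167.91, Σxy = 23121.65
nΣxy − ΣxΣy = 138729.9 − 135136.44 = 3593.46
nΣx² − (Σx)² = 13729.44 − 12454.56 = 1274.88; nΣy² − (Σy)² = 1477007.46 − 1466278.81 = 10728.65
r = 3593.46 / √(1274.88 × 10728.65) = 3593.46 / 3698.3430 ≈ 0.9716

0.9716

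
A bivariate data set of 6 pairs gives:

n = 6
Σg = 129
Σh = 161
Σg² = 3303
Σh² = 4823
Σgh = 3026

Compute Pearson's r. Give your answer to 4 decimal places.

-0.8440

r = (nΣgh − ΣgΣh) / √[(nΣg² − (Σg)²)(nΣh² − (Σh)²)]
Numerator: 6×3026 − 129×161 = -2613
Denominator: √[(19818 − 16641)(28938 − 25921)] = √[3177 × 3017] = 3095.9666
r = -2613 / 3095.9666 ≈ -0.8440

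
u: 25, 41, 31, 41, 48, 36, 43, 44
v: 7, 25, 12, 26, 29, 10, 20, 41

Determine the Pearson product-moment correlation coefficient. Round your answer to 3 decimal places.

n = 8, Σu = 309, Σv = 170, Σu² = 12333, Σv² = 4516, Σuv = 7054
nΣuv − ΣuΣv = 56432 − 52530 = 3902
nΣu² − (Σu)² = 98664 − 95481 = 3183; nΣv² − (Σv)² = 36128 − 28900 = 7228
r = 3902 / √(3183 × 7228) = 3902 / 4796.5325 ≈ 0.814

0.814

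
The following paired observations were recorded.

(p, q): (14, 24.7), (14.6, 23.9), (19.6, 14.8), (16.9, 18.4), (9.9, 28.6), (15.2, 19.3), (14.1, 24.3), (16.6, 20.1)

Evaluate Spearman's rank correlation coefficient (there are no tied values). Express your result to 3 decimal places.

-0.976

Rank p: 2, 4, 8, 7, 1, 5, 3, 6
Rank q: 7, 5, 1, 2, 8, 3, 6, 4
d = rank(p) − rank(q): -5, -1, 7, 5, -7, 2, -3, 2; Σd² = 166
ρ = 1 − 6Σd² / [n(n²−1)] = 1 − 6×166 / (8×63) = 1 − 996/504 ≈ -0.976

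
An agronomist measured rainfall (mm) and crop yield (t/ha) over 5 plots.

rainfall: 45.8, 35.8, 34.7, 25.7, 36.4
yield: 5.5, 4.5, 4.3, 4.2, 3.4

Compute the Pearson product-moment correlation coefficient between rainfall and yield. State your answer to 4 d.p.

0.5827

n = 5, Σx = 178.4, Σy = 21.9, Σx² = 6568.82, Σy² = 98.19, Σxy = 793.91
nΣxy − ΣxΣy = 3969.55 − 3906.96 = 62.59
nΣx² − (Σx)² = 32844.1 − 31826.56 = 1017.54; nΣy² − (Σy)² = 490.95 − 479.61 = 11.34
r = 62.59 / √(1017.54 × 11.34) = 62.59 / 107.4193 ≈ 0.5827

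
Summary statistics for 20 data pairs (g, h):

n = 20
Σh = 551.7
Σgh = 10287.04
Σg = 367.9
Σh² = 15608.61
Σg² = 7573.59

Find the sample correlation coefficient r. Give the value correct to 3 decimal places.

r = (nΣgh − ΣgΣh) / √[(nΣg² − (Σg)²)(nΣh² − (Σh)²)]
Numerator: 20×10287.04 − 367.9×551.7 = 2770.37
Denominator: √[(151471.8 − 135350.41)(312172.2 − 304372.89)] = √[16121.39 × 7799.31] = 11213.1939
r = 2770.37 / 11213.1939 ≈ 0.247

0.247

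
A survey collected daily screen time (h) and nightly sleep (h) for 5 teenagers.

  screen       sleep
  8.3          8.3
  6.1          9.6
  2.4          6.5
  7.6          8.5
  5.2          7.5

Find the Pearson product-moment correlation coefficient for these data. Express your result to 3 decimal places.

0.698

n = 5, Σx = 29.6, Σy = 40.4, Σx² = 196.66, Σy² = 331.8, Σxy = 246.65
nΣxy − ΣxΣy = 1233.25 − 1195.84 = 37.41
nΣx² − (Σx)² = 983.3 − 876.16 = 107.14; nΣy² − (Σy)² = 1659 − 1632.16 = 26.84
r = 37.41 / √(107.14 × 26.84) = 37.41 / 53.6250 ≈ 0.698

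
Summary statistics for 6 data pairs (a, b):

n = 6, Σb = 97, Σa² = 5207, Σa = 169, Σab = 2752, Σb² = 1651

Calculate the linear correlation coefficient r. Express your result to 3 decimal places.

r = (nΣab − ΣaΣb) / √[(nΣa² − (Σa)²)(nΣb² − (Σb)²)]
Numerator: 6×2752 − 169×97 = 119
Denominator: √[(31242 − 28561)(9906 − 9409)] = √[2681 × 497] = 1154.3210
r = 119 / 1154.3210 ≈ 0.103

0.103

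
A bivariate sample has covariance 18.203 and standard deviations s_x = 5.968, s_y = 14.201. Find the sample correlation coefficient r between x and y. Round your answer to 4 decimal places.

r = Cov(x,y) / (s_x · s_y) = 18.203 / (5.968 × 14.201)
  = 18.203 / 84.7516 ≈ 0.2148

0.2148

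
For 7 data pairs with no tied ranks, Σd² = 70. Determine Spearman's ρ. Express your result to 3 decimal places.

-0.250

ρ = 1 − 6Σd² / [n(n²−1)] = 1 − 6×70 / (7×48)
  = 1 − 420/336 = 1 − 1.2500 ≈ -0.250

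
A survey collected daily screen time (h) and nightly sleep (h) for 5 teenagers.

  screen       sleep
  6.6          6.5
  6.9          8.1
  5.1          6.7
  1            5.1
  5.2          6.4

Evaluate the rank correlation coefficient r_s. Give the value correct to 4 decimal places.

Rank screen: 4, 5, 2, 1, 3
Rank sleep: 3, 5, 4, 1, 2
d = rank(screen) − rank(sleep): 1, 0, -2, 0, 1; Σd² = 6
ρ = 1 − 6Σd² / [n(n²−1)] = 1 − 6×6 / (5×24) = 1 − 36/120 ≈ 0.7000

0.7000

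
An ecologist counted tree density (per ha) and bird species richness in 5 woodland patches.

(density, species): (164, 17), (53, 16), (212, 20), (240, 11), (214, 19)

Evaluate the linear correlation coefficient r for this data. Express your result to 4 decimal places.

-0.0727

n = 5, Σx = 883, Σy = 83, Σx² = 178045, Σy² = 1427, Σxy = 14582
nΣxy − ΣxΣy = 72910 − 73289 = -379
nΣx² − (Σx)² = 890225 − 779689 = 110536; nΣy² − (Σy)² = 7135 − 6889 = 246
r = -379 / √(110536 × 246) = -379 / 5214.5811 ≈ -0.0727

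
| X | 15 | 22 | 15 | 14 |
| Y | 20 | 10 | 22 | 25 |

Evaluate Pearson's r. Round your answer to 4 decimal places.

n = 4, ΣX = 66, ΣY = 77, ΣX² = 1130, ΣY² = 1609, ΣXY = 1200
nΣXY − ΣXΣY = 4800 − 5082 = -282
nΣX² − (ΣX)² = 4520 − 4356 = 164; nΣY² − (ΣY)² = 6436 − 5929 = 507
r = -282 / √(164 × 507) = -282 / 288.3539 ≈ -0.9780

-0.9780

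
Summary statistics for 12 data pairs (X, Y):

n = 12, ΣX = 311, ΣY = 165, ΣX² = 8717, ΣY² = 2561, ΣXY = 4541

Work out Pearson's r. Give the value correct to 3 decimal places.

0.604

r = (nΣXY − ΣXΣY) / √[(nΣX² − (ΣX)²)(nΣY² − (ΣY)²)]
Numerator: 12×4541 − 311×165 = 3177
Denominator: √[(104604 − 96721)(30732 − 27225)] = √[7883 × 3507] = 5257.9160
r = 3177 / 5257.9160 ≈ 0.604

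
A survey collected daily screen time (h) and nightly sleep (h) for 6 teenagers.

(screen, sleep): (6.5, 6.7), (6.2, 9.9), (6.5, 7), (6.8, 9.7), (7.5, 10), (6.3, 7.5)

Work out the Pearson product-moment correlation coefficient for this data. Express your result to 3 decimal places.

0.453

n = 6, Σx = 39.8, Σy = 50.8, Σx² = 265.12, Σy² = 442.24, Σxy = 338.64
nΣxy − ΣxΣy = 2031.84 − 2021.84 = 10
nΣx² − (Σx)² = 1590.72 − 1584.04 = 6.68; nΣy² − (Σy)² = 2653.44 − 2580.64 = 72.8
r = 10 / √(6.68 × 72.8) = 10 / 22.0523 ≈ 0.453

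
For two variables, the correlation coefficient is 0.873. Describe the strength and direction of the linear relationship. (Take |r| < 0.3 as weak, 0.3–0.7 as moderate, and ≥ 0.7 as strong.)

r = 0.873 > 0 so the relationship is positive.
|r| = 0.873, which falls in the strong range.

strong positive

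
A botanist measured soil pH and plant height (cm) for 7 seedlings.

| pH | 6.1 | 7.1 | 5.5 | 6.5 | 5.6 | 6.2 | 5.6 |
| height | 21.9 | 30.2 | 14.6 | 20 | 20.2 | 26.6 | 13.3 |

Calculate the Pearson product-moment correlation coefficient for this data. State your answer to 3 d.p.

n = 7, Σx = 42.6, Σy = 146.8, Σx² = 261.28, Σy² = 3297.3, Σxy = 910.83
nΣxy − ΣxΣy = 6375.81 − 6253.68 = 122.13
nΣx² − (Σx)² = 1828.96 − 1814.76 = 14.2; nΣy² − (Σy)² = 23081.1 − 21550.24 = 1530.86
r = 122.13 / √(14.2 × 1530.86) = 122.13 / 147.4388 ≈ 0.828

0.828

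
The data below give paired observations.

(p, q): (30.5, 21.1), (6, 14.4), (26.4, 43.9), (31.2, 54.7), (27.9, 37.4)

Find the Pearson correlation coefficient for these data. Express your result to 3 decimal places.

n = 5, Σp = 122, Σq = 171.5, Σp² = 3415.06, Σq² = 6970.63, Σpq = 4639.01
nΣpq − ΣpΣq = 23195.05 − 20923 = 2272.05
nΣp² − (Σp)² = 17075.3 − 14884 = 2191.3; nΣq² − (Σq)² = 34853.15 − 29412.25 = 5440.9
r = 2272.05 / √(2191.3 × 5440.9) = 2272.05 / 3452.9182 ≈ 0.658

0.658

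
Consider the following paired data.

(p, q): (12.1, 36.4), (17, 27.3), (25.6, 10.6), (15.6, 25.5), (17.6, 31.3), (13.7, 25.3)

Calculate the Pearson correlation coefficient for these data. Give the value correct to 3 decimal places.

n = 6, Σp = 101.6, Σq = 156.4, Σp² = 1831.58, Σq² = 4452.64, Σpq = 2471.19
nΣpq − ΣpΣq = 14827.14 − 15890.24 = -1063.1
nΣp² − (Σp)² = 10989.48 − 10322.56 = 666.92; nΣq² − (Σq)² = 26715.84 − 24460.96 = 2254.88
r = -1063.1 / √(666.92 × 2254.88) = -1063.1 / 1226.3053 ≈ -0.867

-0.867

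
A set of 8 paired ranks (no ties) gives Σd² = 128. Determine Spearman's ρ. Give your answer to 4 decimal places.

ρ = 1 − 6Σd² / [n(n²−1)] = 1 − 6×128 / (8×63)
  = 1 − 768/504 = 1 − 1.52381 ≈ -0.5238

-0.5238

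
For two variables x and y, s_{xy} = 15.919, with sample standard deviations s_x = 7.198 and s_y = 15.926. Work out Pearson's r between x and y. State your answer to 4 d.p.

0.1389

r = Cov(x,y) / (s_x · s_y) = 15.919 / (7.198 × 15.926)
  = 15.919 / 114.6353 ≈ 0.1389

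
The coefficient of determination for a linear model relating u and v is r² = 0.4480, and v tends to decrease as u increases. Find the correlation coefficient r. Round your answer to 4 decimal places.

|r| = √0.4480 = 0.6693
The association is negative, so r = −0.6693.

-0.6693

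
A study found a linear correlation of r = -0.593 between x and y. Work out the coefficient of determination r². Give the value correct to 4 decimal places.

0.3516

r² = (-0.593)² = 0.3516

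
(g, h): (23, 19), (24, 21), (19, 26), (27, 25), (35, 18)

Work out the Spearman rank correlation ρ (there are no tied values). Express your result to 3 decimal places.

Rank g: 2, 3, 1, 4, 5
Rank h: 2, 3, 5, 4, 1
d = rank(g) − rank(h): 0, 0, -4, 0, 4; Σd² = 32
ρ = 1 − 6Σd² / [n(n²−1)] = 1 − 6×32 / (5×24) = 1 − 192/120 ≈ -0.600

-0.600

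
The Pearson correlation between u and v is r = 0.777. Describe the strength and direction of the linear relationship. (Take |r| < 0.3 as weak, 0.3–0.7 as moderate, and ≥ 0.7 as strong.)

r = 0.777 > 0 so the relationship is positive.
|r| = 0.777, which falls in the strong range.

strong positive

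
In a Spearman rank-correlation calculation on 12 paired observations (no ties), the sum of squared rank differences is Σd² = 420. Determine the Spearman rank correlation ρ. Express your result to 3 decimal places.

-0.469

ρ = 1 − 6Σd² / [n(n²−1)] = 1 − 6×420 / (12×143)
  = 1 − 2520/1716 = 1 − 1.4685 ≈ -0.469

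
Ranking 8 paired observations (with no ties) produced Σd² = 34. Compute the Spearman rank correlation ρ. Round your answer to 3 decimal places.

0.595

ρ = 1 − 6Σd² / [n(n²−1)] = 1 − 6×34 / (8×63)
  = 1 − 204/504 = 1 − 0.4048 ≈ 0.595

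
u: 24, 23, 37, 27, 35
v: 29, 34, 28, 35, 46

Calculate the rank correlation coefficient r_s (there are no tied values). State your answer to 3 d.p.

-0.100

Rank u: 2, 1, 5, 3, 4
Rank v: 2, 3, 1, 4, 5
d = rank(u) − rank(v): 0, -2, 4, -1, -1; Σd² = 22
ρ = 1 − 6Σd² / [n(n²−1)] = 1 − 6×22 / (5×24) = 1 − 132/120 ≈ -0.100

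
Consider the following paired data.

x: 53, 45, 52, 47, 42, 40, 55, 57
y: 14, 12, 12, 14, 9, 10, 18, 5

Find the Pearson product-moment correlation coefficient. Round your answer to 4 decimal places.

n = 8, Σx = 391, Σy = 94, Σx² = 19385, Σy² = 1210, Σxy = 4617
nΣxy − ΣxΣy = 36936 − 36754 = 182
nΣx² − (Σx)² = 155080 − 152881 = 2199; nΣy² − (Σy)² = 9680 − 8836 = 844
r = 182 / √(2199 × 844) = 182 / 1362.3348 ≈ 0.1336

0.1336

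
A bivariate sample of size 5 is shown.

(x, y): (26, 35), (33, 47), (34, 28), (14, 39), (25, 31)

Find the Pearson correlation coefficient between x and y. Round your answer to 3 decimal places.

n = 5, Σx = 132, Σy = 180, Σx² = 3742, Σy² = 6700, Σxy = 4734
nΣxy − ΣxΣy = 23670 − 23760 = -90
nΣx² − (Σx)² = 18710 − 17424 = 1286; nΣy² − (Σy)² = 33500 − 32400 = 1100
r = -90 / √(1286 × 1100) = -90 / 1189.3696 ≈ -0.076

-0.076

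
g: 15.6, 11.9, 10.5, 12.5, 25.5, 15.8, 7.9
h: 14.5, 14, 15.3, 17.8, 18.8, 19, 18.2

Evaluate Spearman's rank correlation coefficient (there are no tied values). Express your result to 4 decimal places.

0.4286

Rank g: 5, 3, 2, 4, 7, 6, 1
Rank h: 2, 1, 3, 4, 6, 7, 5
d = rank(g) − rank(h): 3, 2, -1, 0, 1, -1, -4; Σd² = 32
ρ = 1 − 6Σd² / [n(n²−1)] = 1 − 6×32 / (7×48) = 1 − 192/336 ≈ 0.4286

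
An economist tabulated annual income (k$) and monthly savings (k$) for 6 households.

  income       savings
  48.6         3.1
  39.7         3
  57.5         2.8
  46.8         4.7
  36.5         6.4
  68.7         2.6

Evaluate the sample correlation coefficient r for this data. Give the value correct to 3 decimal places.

-0.663

n = 6, Σx = 297.8, Σy = 22.6, Σx² = 15486.48, Σy² = 96.26, Σxy = 1062.94
nΣxy − ΣxΣy = 6377.64 − 6730.28 = -352.64
nΣx² − (Σx)² = 92918.88 − 88684.84 = 4234.04; nΣy² − (Σy)² = 577.56 − 510.76 = 66.8
r = -352.64 / √(4234.04 × 66.8) = -352.64 / 531.8213 ≈ -0.663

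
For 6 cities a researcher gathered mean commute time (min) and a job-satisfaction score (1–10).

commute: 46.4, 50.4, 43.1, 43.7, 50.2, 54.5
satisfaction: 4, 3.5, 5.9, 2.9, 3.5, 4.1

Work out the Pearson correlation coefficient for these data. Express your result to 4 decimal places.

n = 6, Σx = 288.3, Σy = 23.9, Σx² = 13950.71, Σy² = 100.53, Σxy = 1142.17
nΣxy − ΣxΣy = 6853.02 − 6890.37 = -37.35
nΣx² − (Σx)² = 83704.26 − 83116.89 = 587.37; nΣy² − (Σy)² = 603.18 − 571.21 = 31.97
r = -37.35 / √(587.37 × 31.97) = -37.35 / 137.0336 ≈ -0.2726

-0.2726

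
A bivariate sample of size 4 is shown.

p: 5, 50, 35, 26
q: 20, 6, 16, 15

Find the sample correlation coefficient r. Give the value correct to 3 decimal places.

-0.908

n = 4, Σp = 116, Σq = 57, Σp² = 4426, Σq² = 917, Σpq = 1350
nΣpq − ΣpΣq = 5400 − 6612 = -1212
nΣp² − (Σp)² = 17704 − 13456 = 4248; nΣq² − (Σq)² = 3668 − 3249 = 419
r = -1212 / √(4248 × 419) = -1212 / 1334.1334 ≈ -0.908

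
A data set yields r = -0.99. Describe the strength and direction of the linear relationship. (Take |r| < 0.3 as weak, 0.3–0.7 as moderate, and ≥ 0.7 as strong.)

r = -0.99 < 0 so the relationship is negative.
|r| = 0.99, which falls in the strong range.

strong negative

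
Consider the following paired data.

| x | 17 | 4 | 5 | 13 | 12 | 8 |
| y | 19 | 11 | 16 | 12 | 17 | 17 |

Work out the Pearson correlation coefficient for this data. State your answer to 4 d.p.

0.4846

n = 6, Σx = 59, Σy = 92, Σx² = 707, Σy² = 1460, Σxy = 943
nΣxy − ΣxΣy = 5658 − 5428 = 230
nΣx² − (Σx)² = 4242 − 3481 = 761; nΣy² − (Σy)² = 8760 − 8464 = 296
r = 230 / √(761 × 296) = 230 / 474.6114 ≈ 0.4846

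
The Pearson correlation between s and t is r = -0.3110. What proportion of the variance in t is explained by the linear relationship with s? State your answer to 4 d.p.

0.0967

r² = (-0.3110)² = 0.0967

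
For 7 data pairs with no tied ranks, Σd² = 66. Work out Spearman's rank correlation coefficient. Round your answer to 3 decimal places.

ρ = 1 − 6Σd² / [n(n²−1)] = 1 − 6×66 / (7×48)
  = 1 − 396/336 = 1 − 1.1786 ≈ -0.179

-0.179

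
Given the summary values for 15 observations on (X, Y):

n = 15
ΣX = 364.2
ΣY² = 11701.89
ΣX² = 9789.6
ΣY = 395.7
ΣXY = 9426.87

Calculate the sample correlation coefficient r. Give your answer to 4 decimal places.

r = (nΣXY − ΣXΣY) / √[(nΣX² − (ΣX)²)(nΣY² − (ΣY)²)]
Numerator: 15×9426.87 − 364.2×395.7 = -2710.89
Denominator: √[(146844 − 132641.64)(175528.35 − 156578.49)] = √[14202.36 × 18949.86] = 16405.2654
r = -2710.89 / 16405.2654 ≈ -0.1652

-0.1652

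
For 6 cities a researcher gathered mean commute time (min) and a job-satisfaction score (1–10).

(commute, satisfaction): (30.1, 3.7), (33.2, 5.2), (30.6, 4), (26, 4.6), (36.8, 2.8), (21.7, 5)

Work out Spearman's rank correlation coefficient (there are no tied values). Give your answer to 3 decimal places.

Rank commute: 3, 5, 4, 2, 6, 1
Rank satisfaction: 2, 6, 3, 4, 1, 5
d = rank(commute) − rank(satisfaction): 1, -1, 1, -2, 5, -4; Σd² = 48
ρ = 1 − 6Σd² / [n(n²−1)] = 1 − 6×48 / (6×35) = 1 − 288/210 ≈ -0.371

-0.371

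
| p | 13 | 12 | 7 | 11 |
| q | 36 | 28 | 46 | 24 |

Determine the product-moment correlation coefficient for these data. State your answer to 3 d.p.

-0.659

n = 4, Σp = 43, Σq = 134, Σp² = 483, Σq² = 4772, Σpq = 1390
nΣpq − ΣpΣq = 5560 − 5762 = -202
nΣp² − (Σp)² = 1932 − 1849 = 83; nΣq² − (Σq)² = 19088 − 17956 = 1132
r = -202 / √(83 × 1132) = -202 / 306.5224 ≈ -0.659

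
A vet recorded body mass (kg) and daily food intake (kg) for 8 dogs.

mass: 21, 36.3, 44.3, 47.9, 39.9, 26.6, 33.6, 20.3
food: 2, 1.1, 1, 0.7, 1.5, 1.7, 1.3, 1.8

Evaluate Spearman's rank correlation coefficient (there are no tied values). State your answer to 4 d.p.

-0.9048

Rank mass: 2, 5, 7, 8, 6, 3, 4, 1
Rank food: 8, 3, 2, 1, 5, 6, 4, 7
d = rank(mass) − rank(food): -6, 2, 5, 7, 1, -3, 0, -6; Σd² = 160
ρ = 1 − 6Σd² / [n(n²−1)] = 1 − 6×160 / (8×63) = 1 − 960/504 ≈ -0.9048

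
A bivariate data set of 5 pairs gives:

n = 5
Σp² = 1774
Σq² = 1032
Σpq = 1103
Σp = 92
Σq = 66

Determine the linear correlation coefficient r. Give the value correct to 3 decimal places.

r = (nΣpq − ΣpΣq) / √[(nΣp² − (Σp)²)(nΣq² − (Σq)²)]
Numerator: 5×1103 − 92×66 = -557
Denominator: √[(8870 − 8464)(5160 − 4356)] = √[406 × 804] = 571.3353
r = -557 / 571.3353 ≈ -0.975

-0.975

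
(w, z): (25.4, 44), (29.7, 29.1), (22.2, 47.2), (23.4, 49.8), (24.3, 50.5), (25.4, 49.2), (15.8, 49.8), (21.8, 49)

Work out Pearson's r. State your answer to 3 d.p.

n = 8, Σw = 188, Σz = 368.6, Σw² = 4528.18, Σz² = 17342.62, Σwz = 8526.9
nΣwz − ΣwΣz = 68215.2 − 69296.8 = -1081.6
nΣw² − (Σw)² = 36225.44 − 35344 = 881.44; nΣz² − (Σz)² = 138740.96 − 135865.96 = 2875
r = -1081.6 / √(881.44 × 2875) = -1081.6 / 1591.8982 ≈ -0.679

-0.679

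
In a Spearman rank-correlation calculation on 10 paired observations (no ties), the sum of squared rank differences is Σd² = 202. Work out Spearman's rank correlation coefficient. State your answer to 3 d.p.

-0.224

ρ = 1 − 6Σd² / [n(n²−1)] = 1 − 6×202 / (10×99)
  = 1 − 1212/990 = 1 − 1.2242 ≈ -0.224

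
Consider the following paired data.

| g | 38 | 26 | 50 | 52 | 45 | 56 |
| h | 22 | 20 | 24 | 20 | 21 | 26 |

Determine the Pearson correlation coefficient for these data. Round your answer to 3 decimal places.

0.595

n = 6, Σg = 267, Σh = 133, Σg² = 12485, Σh² = 2977, Σgh = 5997
nΣgh − ΣgΣh = 35982 − 35511 = 471
nΣg² − (Σg)² = 74910 − 71289 = 3621; nΣh² − (Σh)² = 17862 − 17689 = 173
r = 471 / √(3621 × 173) = 471 / 791.4752 ≈ 0.595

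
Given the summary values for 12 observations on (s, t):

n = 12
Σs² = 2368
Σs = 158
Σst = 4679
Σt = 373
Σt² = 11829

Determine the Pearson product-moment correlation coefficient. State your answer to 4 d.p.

r = (nΣst − ΣsΣt) / √[(nΣs² − (Σs)²)(nΣt² − (Σt)²)]
Numerator: 12×4679 − 158×373 = -2786
Denominator: √[(28416 − 24964)(141948 − 139129)] = √[3452 × 2819] = 3119.4852
r = -2786 / 3119.4852 ≈ -0.8931

-0.8931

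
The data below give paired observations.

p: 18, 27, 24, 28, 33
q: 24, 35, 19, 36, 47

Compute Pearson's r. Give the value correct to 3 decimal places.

0.849

n = 5, Σp = 130, Σq = 161, Σp² = 3502, Σq² = 5667, Σpq = 4392
nΣpq − ΣpΣq = 21960 − 20930 = 1030
nΣp² − (Σp)² = 17510 − 16900 = 610; nΣq² − (Σq)² = 28335 − 25921 = 2414
r = 1030 / √(610 × 2414) = 1030 / 1213.4826 ≈ 0.849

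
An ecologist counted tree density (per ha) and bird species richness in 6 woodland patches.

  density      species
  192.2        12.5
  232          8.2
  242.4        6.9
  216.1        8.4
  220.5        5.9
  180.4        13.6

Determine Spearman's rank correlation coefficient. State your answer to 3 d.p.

-0.829

Rank density: 2, 5, 6, 3, 4, 1
Rank species: 5, 3, 2, 4, 1, 6
d = rank(density) − rank(species): -3, 2, 4, -1, 3, -5; Σd² = 64
ρ = 1 − 6Σd² / [n(n²−1)] = 1 − 6×64 / (6×35) = 1 − 384/210 ≈ -0.829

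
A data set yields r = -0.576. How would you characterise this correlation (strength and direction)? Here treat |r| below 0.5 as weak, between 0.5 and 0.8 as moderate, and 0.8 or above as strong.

r = -0.576 < 0 so the relationship is negative.
|r| = 0.576, which falls in the moderate range.

moderate negative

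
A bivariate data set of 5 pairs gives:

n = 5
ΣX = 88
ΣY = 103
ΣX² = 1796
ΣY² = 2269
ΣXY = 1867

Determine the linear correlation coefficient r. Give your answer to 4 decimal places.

r = (nΣXY − ΣXΣY) / √[(nΣX² − (ΣX)²)(nΣY² − (ΣY)²)]
Numerator: 5×1867 − 88×103 = 271
Denominator: √[(8980 − 7744)(11345 − 10609)] = √[1236 × 736] = 953.7798
r = 271 / 953.7798 ≈ 0.2841

0.2841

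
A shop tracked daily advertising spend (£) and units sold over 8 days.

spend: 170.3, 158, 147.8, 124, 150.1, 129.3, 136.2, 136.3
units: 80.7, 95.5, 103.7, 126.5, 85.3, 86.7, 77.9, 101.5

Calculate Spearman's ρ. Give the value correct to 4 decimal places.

-0.3571

Rank spend: 8, 7, 5, 1, 6, 2, 3, 4
Rank units: 2, 5, 7, 8, 3, 4, 1, 6
d = rank(spend) − rank(units): 6, 2, -2, -7, 3, -2, 2, -2; Σd² = 114
ρ = 1 − 6Σd² / [n(n²−1)] = 1 − 6×114 / (8×63) = 1 − 684/504 ≈ -0.3571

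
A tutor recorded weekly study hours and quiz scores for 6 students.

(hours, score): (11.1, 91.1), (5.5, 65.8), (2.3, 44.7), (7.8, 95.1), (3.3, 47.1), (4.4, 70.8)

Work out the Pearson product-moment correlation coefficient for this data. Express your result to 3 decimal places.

0.893

n = 6, Σx = 34.4, Σy = 414.6, Σx² = 249.84, Σy² = 30902, Σxy = 2684.65
nΣxy − ΣxΣy = 16107.9 − 14262.24 = 1845.66
nΣx² − (Σx)² = 1499.04 − 1183.36 = 315.68; nΣy² − (Σy)² = 185412 − 171893.16 = 13518.84
r = 1845.66 / √(315.68 × 13518.84) = 1845.66 / 2065.8237 ≈ 0.893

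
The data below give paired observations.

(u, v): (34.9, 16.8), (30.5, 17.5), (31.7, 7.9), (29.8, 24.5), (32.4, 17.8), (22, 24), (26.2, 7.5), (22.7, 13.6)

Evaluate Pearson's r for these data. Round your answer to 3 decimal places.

-0.090

n = 8, Σu = 230.2, Σv = 129.6, Σu² = 6776.68, Σv² = 2385.2, Σuv = 3710.54
nΣuv − ΣuΣv = 29684.32 − 29833.92 = -149.6
nΣu² − (Σu)² = 54213.44 − 52992.04 = 1221.4; nΣv² − (Σv)² = 19081.6 − 16796.16 = 2285.44
r = -149.6 / √(1221.4 × 2285.44) = -149.6 / 1670.7592 ≈ -0.090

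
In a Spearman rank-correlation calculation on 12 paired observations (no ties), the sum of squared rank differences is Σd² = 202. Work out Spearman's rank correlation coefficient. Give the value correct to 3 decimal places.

0.294

ρ = 1 − 6Σd² / [n(n²−1)] = 1 − 6×202 / (12×143)
  = 1 − 1212/1716 = 1 − 0.7063 ≈ 0.294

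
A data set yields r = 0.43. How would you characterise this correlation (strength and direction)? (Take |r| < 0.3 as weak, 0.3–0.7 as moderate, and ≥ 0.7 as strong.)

moderate positive

r = 0.43 > 0 so the relationship is positive.
|r| = 0.43, which falls in the moderate range.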